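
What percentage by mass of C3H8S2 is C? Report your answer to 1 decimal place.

33.3%

Molar mass = 3(12.01) + 8(1.008) + 2(32.07) = 108.234 g/mol
Mass of C per mole = 3 × 12.01 = 36.030 g
% C = 36.030 / 108.234 × 100 = 33.3%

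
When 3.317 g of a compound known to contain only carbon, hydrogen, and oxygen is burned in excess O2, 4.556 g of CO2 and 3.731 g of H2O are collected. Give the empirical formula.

mol C = 4.556 / 44.01 = 0.1035; mass C = 0.1035 × 12.01 = 1.243 g
mol H = 2 × (3.731 / 18.02) = 0.4141; mass H = 0.4141 × 1.008 = 0.4174 g
mass O = 3.317 − (1.661) = 1.656 g → mol O = 0.1035
Smallest is O at 0.1035 mol; normalising gives C 1.000, H 4.000, O 1.000
→ CH4O

CH4O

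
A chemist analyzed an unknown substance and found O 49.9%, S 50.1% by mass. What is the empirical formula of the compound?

O2S

Assume 100 g: 49.9 g O, 50.1 g S.
Moles — O: 49.9 / 16.00 = 3.119 mol; S: 50.1 / 32.07 = 1.562 mol
Ratios (÷ 1.562): O 1.996, S 1.000
Ratio ≈ 2:1, so the empirical formula is O2S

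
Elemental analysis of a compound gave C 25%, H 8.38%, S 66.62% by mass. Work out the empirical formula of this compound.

CH4S

Assume 100 g: 25 g C, 8.38 g H, 66.62 g S.
Moles — C: 25 / 12.01 = 2.082 mol; H: 8.38 / 1.008 = 8.313 mol; S: 66.62 / 32.07 = 2.077 mol
Smallest is S at 2.077 mol; normalising gives C 1.002, H 4.002, S 1.000
→ CH4S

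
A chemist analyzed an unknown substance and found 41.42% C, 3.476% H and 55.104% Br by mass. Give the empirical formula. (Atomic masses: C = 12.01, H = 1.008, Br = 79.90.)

C5H5Br

Assume 100 g: 41.42 g C, 3.476 g H, 55.104 g Br.
C: 41.42 g ÷ 12.01 g/mol = 3.449 mol
H: 3.476 g ÷ 1.008 g/mol = 3.448 mol
Br: 55.104 g ÷ 79.90 g/mol = 0.6897 mol
Divide by the smallest (0.6897 mol Br): C 5.001, H 5.000, Br 1.000
Ratio ≈ 5:5:1, so the empirical formula is C5H5Br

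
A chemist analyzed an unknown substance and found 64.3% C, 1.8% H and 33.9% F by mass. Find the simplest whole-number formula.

Assume 100 g: 64.3 g C, 1.8 g H, 33.9 g F.
Moles — C: 64.3 / 12.01 = 5.354 mol; H: 1.8 / 1.008 = 1.786 mol; F: 33.9 / 19.00 = 1.784 mol
Smallest is F at 1.784 mol; normalising gives C 3.001, H 1.001, F 1.000
→ C3HF

C3HF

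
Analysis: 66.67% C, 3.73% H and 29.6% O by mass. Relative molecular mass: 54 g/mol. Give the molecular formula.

Assume 100 g: 66.67 g C, 3.73 g H, 29.6 g O.
Moles — C: 66.67 / 12.01 = 5.551 mol; H: 3.73 / 1.008 = 3.7 mol; O: 29.6 / 16.00 = 1.85 mol
Smallest is O at 1.85 mol; normalising gives C 3.001, H 2.000, O 1.000
→ C3H2O
Empirical-formula mass = 54.05 g/mol
n = 54 / 54.05 = 1.00 ≈ 1
Molecular formula = empirical formula = C3H2O

C3H2O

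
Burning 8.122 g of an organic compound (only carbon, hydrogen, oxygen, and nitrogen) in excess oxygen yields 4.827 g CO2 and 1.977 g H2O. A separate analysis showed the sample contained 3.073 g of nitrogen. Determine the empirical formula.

CH2N2O2

mol C = 4.827 / 44.01 = 0.1097; mass C = 0.1097 × 12.01 = 1.317 g
mol H = 2 × (1.977 / 18.02) = 0.2194; mass H = 0.2194 × 1.008 = 0.2212 g
mol N = 3.073 / 14.01 = 0.2193
mass O = 8.122 − (4.611) = 3.511 g → mol O = 0.2194
Divide by the smallest (0.1097 mol C): C 1.000, H 2.001, N 2.000, O 2.000
Ratio ≈ 1:2:2:2, so the empirical formula is CH2N2O2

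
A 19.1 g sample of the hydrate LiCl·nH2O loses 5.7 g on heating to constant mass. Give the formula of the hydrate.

LiCl·H2O

Mass of anhydrous LiCl = 19.1 − 5.7 = 13.4 g
mol H2O = 5.7 / 18.02 = 0.3163
Molar mass of LiCl = 42.39 g/mol → mol LiCl = 13.4 / 42.39 = 0.3161
n = 0.3163 / 0.3161 = 1.00 ≈ 1 → LiCl·H2O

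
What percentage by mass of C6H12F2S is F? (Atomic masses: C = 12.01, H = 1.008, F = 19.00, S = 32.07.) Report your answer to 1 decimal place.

24.6%

Molar mass = 6(12.01) + 12(1.008) + 2(19.00) + 1(32.07) = 154.226 g/mol
Mass of F per mole = 2 × 19.00 = 38.000 g
% F = 38.000 / 154.226 × 100 = 24.6%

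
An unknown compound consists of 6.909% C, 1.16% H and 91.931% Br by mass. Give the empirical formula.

CH2Br2

Assume 100 g: 6.909 g C, 1.16 g H, 91.931 g Br.
n(C) = 6.909/12.01 = 0.5753, n(H) = 1.16/1.008 = 1.151, n(Br) = 91.931/79.90 = 1.151
Smallest is C at 0.5753 mol; normalising gives C 1.000, H 2.000, Br 2.000
≈ 1:2:2 → CH2Br2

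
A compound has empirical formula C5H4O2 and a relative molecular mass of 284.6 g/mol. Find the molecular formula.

C15H12O6

Empirical-formula mass = 96.08 g/mol
n = 284.6 / 96.08 = 2.96 ≈ 3
Molecular formula = (C5H4O2)3 = C15H12O6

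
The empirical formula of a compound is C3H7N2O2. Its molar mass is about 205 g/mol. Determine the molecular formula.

C6H14N4O4

Empirical-formula mass = 103.11 g/mol
n = 205 / 103.11 = 1.99 ≈ 2
Molecular formula = (C3H7N2O2)2 = C6H14N4O4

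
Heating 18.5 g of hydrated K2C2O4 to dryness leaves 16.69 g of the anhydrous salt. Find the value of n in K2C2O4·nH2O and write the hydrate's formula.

K2C2O4·H2O

Mass of water lost = 18.5 − 16.69 = 1.81 g → 1.81 / 18.02 = 0.1004 mol H2O
Molar mass of K2C2O4 = 166.22 g/mol → mol K2C2O4 = 16.69 / 166.22 = 0.1004
n = 0.1004 / 0.1004 = 1.00 ≈ 1 → K2C2O4·H2O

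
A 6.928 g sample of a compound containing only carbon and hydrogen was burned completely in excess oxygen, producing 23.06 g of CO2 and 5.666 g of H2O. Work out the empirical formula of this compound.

C5H6

mol C = 23.06 / 44.01 = 0.5240; mass C = 0.5240 × 12.01 = 6.293 g
mol H = 2 × (5.666 / 18.02) = 0.6289; mass H = 0.6289 × 1.008 = 0.6339 g
Smallest is C at 0.524 mol; normalising gives C 1.000, H 1.200
Scaling by 5: C 5.00, H 6.00 → C5H6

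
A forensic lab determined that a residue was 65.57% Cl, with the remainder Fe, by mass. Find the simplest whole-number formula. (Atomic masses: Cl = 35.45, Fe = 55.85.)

Assume 100 g: 65.57 g Cl, 34.43 g Fe.
Moles — Cl: 65.57 / 35.45 = 1.85 mol; Fe: 34.43 / 55.85 = 0.6165 mol
Ratios (÷ 0.6165): Cl 3.000, Fe 1.000
≈ 3:1 → Cl3Fe

Cl3Fe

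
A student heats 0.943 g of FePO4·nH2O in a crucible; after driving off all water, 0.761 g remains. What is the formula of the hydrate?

Mass of water lost = 0.943 − 0.761 = 0.182 g → 0.182 / 18.02 = 0.0101 mol H2O
Molar mass of FePO4 = 150.82 g/mol → mol FePO4 = 0.761 / 150.82 = 0.005046
n = 0.0101 / 0.005046 = 2.00 ≈ 2 → FePO4·2H2O

FePO4·2H2O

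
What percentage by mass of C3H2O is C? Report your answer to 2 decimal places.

Molar mass = 3(12.01) + 2(1.008) + 1(16.00) = 54.046 g/mol
Mass of C per mole = 3 × 12.01 = 36.030 g
% C = 36.030 / 54.046 × 100 = 66.67%

66.67%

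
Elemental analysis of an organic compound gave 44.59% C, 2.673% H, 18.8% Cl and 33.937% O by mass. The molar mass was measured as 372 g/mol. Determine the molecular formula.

Assume 100 g: 44.59 g C, 2.673 g H, 18.8 g Cl, 33.937 g O.
Moles — C: 44.59 / 12.01 = 3.713 mol; H: 2.673 / 1.008 = 2.652 mol; Cl: 18.8 / 35.45 = 0.5303 mol; O: 33.937 / 16.00 = 2.121 mol
Divide by the smallest (0.5303 mol Cl): C 7.001, H 5.000, Cl 1.000, O 4.000
Ratio ≈ 7:5:1:4, so the empirical formula is C7H5ClO4
Empirical-formula mass = 188.56 g/mol
n = 372 / 188.56 = 1.97 ≈ 2
Molecular formula = (C7H5ClO4)×2 = C14H10Cl2O8

C14H10Cl2O8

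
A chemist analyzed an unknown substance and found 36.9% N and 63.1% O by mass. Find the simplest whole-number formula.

N2O3

Assume 100 g: 36.9 g N, 63.1 g O.
N: 36.9 g ÷ 14.01 g/mol = 2.634 mol
O: 63.1 g ÷ 16.00 g/mol = 3.944 mol
Smallest is N at 2.634 mol; normalising gives N 1.000, O 1.497
×2: N 2.00, O 2.99 → N2O3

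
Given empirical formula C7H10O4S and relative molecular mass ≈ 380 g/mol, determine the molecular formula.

Empirical-formula mass = 190.22 g/mol
n = 380 / 190.22 = 2.00 ≈ 2
Molecular formula = (C7H10O4S)2 = C14H20O8S2

C14H20O8S2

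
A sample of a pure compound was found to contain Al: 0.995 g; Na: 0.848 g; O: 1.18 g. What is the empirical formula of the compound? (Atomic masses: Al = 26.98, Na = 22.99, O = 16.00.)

AlNaO2

n(Al) = 0.995/26.98 = 0.03688, n(Na) = 0.848/22.99 = 0.03689, n(O) = 1.18/16.00 = 0.07375
Divide by the smallest (0.03688 mol Al): Al 1.000, Na 1.000, O 2.000
→ AlNaO2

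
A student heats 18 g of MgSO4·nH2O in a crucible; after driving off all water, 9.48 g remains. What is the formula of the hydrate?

MgSO4·6H2O

Mass of water lost = 18 − 9.48 = 8.52 g → 8.52 / 18.02 = 0.4728 mol H2O
Molar mass of MgSO4 = 120.38 g/mol → mol MgSO4 = 9.48 / 120.38 = 0.07875
n = 0.4728 / 0.07875 = 6.00 ≈ 6 → MgSO4·6H2O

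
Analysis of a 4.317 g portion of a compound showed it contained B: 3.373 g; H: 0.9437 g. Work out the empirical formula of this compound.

Moles — B: 3.373 / 10.81 = 0.312 mol; H: 0.9437 / 1.008 = 0.9362 mol
Divide by the smallest (0.312 mol B): B 1.000, H 3.000
→ BH3

BH3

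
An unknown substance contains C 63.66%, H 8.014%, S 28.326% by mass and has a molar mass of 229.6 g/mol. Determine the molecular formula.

C12H18S2

Assume 100 g: 63.66 g C, 8.014 g H, 28.326 g S.
C: 63.66 g ÷ 12.01 g/mol = 5.301 mol
H: 8.014 g ÷ 1.008 g/mol = 7.95 mol
S: 28.326 g ÷ 32.07 g/mol = 0.8833 mol
Divide by the smallest (0.8833 mol S): C 6.001, H 9.001, S 1.000
Ratio ≈ 6:9:1, so the empirical formula is C6H9S
Empirical-formula mass = 113.20 g/mol
n = 229.6 / 113.20 = 2.03 ≈ 2
Molecular formula = (C6H9S)×2 = C12H18S2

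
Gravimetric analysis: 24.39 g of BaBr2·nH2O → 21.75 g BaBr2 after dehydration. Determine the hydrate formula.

Mass of water lost = 24.39 − 21.75 = 2.64 g → 2.64 / 18.02 = 0.1465 mol H2O
Molar mass of BaBr2 = 297.13 g/mol → mol BaBr2 = 21.75 / 297.13 = 0.0732
n = 0.1465 / 0.0732 = 2.00 ≈ 2 → BaBr2·2H2O

BaBr2·2H2O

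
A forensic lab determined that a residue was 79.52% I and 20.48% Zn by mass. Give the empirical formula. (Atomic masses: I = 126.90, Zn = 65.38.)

I2Zn

Assume 100 g: 79.52 g I, 20.48 g Zn.
Moles — I: 79.52 / 126.90 = 0.6266 mol; Zn: 20.48 / 65.38 = 0.3132 mol
Smallest is Zn at 0.3132 mol; normalising gives I 2.000, Zn 1.000
≈ 2:1 → I2Zn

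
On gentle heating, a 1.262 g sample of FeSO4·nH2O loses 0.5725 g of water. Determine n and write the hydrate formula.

FeSO4·7H2O

Mass of anhydrous FeSO4 = 1.262 − 0.5725 = 0.6895 g
mol H2O = 0.5725 / 18.02 = 0.03177
Molar mass of FeSO4 = 151.92 g/mol → mol FeSO4 = 0.6895 / 151.92 = 0.004539
n = 0.03177 / 0.004539 = 7.00 ≈ 7 → FeSO4·7H2O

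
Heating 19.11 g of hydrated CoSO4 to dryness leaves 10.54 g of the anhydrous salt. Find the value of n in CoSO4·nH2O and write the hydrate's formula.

Mass of water lost = 19.11 − 10.54 = 8.57 g → 8.57 / 18.02 = 0.4756 mol H2O
Molar mass of CoSO4 = 155.00 g/mol → mol CoSO4 = 10.54 / 155.00 = 0.068
n = 0.4756 / 0.068 = 6.99 ≈ 7 → CoSO4·7H2O

CoSO4·7H2O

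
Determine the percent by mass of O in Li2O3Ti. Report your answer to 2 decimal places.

43.74%

Molar mass = 2(6.94) + 3(16.00) + 1(47.87) = 109.750 g/mol
Mass of O per mole = 3 × 16.00 = 48.000 g
% O = 48.000 / 109.750 × 100 = 43.74%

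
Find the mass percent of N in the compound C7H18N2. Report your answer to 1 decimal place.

Molar mass = 7(12.01) + 18(1.008) + 2(14.01) = 130.234 g/mol
Mass of N per mole = 2 × 14.01 = 28.020 g
% N = 28.020 / 130.234 × 100 = 21.5%

21.5%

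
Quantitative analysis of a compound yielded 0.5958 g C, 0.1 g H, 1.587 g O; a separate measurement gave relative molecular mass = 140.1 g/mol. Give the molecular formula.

C3H6O6

n(C) = 0.5958/12.01 = 0.04961, n(H) = 0.1/1.008 = 0.09921, n(O) = 1.587/16.00 = 0.09919
Ratios (÷ 0.04961): C 1.000, H 2.000, O 1.999
Ratio ≈ 1:2:2, so the empirical formula is CH2O2
Empirical-formula mass = 46.03 g/mol
n = 140.1 / 46.03 = 3.04 ≈ 3
Molecular formula = (CH2O2)×3 = C3H6O6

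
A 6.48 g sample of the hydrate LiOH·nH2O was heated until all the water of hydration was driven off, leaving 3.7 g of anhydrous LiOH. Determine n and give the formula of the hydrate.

LiOH·H2O

Mass of water lost = 6.48 − 3.7 = 2.78 g → 2.78 / 18.02 = 0.1543 mol H2O
Molar mass of LiOH = 23.95 g/mol → mol LiOH = 3.7 / 23.95 = 0.1545
n = 0.1543 / 0.1545 = 1.00 ≈ 1 → LiOH·H2O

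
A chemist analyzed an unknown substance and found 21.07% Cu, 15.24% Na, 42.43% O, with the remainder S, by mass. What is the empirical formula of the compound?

Assume 100 g: 21.07 g Cu, 15.24 g Na, 42.43 g O, 21.26 g S.
Cu: 21.07 g ÷ 63.55 g/mol = 0.3315 mol
Na: 15.24 g ÷ 22.99 g/mol = 0.6629 mol
O: 42.43 g ÷ 16.00 g/mol = 2.652 mol
S: 21.26 g ÷ 32.07 g/mol = 0.6629 mol
Divide by the smallest (0.3315 mol Cu): Cu 1.000, Na 1.999, O 7.998, S 1.999
≈ 1:2:8:2 → CuNa2O8S2

CuNa2O8S2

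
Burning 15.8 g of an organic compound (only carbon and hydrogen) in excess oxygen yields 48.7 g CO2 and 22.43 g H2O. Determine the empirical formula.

mol C = 48.7 / 44.01 = 1.107; mass C = 1.107 × 12.01 = 13.29 g
mol H = 2 × (22.43 / 18.02) = 2.489; mass H = 2.489 × 1.008 = 2.509 g
Ratios (÷ 1.107): C 1.000, H 2.250
Scaling by 4: C 4.00, H 9.00 → C4H9

C4H9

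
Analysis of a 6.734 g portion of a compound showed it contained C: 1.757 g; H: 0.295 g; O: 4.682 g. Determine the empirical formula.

CH2O2

C: 1.757 g ÷ 12.01 g/mol = 0.1463 mol
H: 0.295 g ÷ 1.008 g/mol = 0.2927 mol
O: 4.682 g ÷ 16.00 g/mol = 0.2926 mol
Divide by the smallest (0.1463 mol C): C 1.000, H 2.000, O 2.000
≈ 1:2:2 → CH2O2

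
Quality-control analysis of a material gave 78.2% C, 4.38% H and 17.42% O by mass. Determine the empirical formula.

C6H4O

Assume 100 g: 78.2 g C, 4.38 g H, 17.42 g O.
C: 78.2 g ÷ 12.01 g/mol = 6.511 mol
H: 4.38 g ÷ 1.008 g/mol = 4.345 mol
O: 17.42 g ÷ 16.00 g/mol = 1.089 mol
Divide by the smallest (1.089 mol O): C 5.980, H 3.991, O 1.000
→ C6H4O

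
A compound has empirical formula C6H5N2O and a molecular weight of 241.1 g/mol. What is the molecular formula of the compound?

Empirical-formula mass = 121.12 g/mol
n = 241.1 / 121.12 = 1.99 ≈ 2
Molecular formula = (C6H5N2O)2 = C12H10N4O2

C12H10N4O2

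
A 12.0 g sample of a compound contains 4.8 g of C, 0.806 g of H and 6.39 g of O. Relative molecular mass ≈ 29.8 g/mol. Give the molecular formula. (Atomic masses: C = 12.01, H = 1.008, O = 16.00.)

Moles — C: 4.8 / 12.01 = 0.3997 mol; H: 0.806 / 1.008 = 0.7996 mol; O: 6.39 / 16.00 = 0.3994 mol
Divide by the smallest (0.3994 mol O): C 1.001, H 2.002, O 1.000
Ratio ≈ 1:2:1, so the empirical formula is CH2O
Empirical-formula mass = 30.03 g/mol
n = 29.8 / 30.03 = 0.99 ≈ 1
Molecular formula = empirical formula = CH2O

CH2O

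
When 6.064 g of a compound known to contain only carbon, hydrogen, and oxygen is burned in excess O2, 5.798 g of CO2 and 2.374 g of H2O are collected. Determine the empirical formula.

CH2O2

mol C = 5.798 / 44.01 = 0.1317; mass C = 0.1317 × 12.01 = 1.582 g
mol H = 2 × (2.374 / 18.02) = 0.2635; mass H = 0.2635 × 1.008 = 0.2656 g
mass O = 6.064 − (1.848) = 4.216 g → mol O = 0.2635
Divide by the smallest (0.1317 mol C): C 1.000, H 2.000, O 2.000
→ CH2O2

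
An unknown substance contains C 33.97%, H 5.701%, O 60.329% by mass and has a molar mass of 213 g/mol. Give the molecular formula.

Assume 100 g: 33.97 g C, 5.701 g H, 60.329 g O.
Moles — C: 33.97 / 12.01 = 2.828 mol; H: 5.701 / 1.008 = 5.656 mol; O: 60.329 / 16.00 = 3.771 mol
Ratios (÷ 2.828): C 1.000, H 2.000, O 1.333
×3: C 3.00, H 6.00, O 4.00 → C3H6O4
Empirical-formula mass = 106.08 g/mol
n = 213 / 106.08 = 2.01 ≈ 2
Molecular formula = (C3H6O4)×2 = C6H12O8

C6H12O8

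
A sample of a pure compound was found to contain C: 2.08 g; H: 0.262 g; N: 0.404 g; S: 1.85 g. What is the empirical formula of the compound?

C: 2.08 g ÷ 12.01 g/mol = 0.1732 mol
H: 0.262 g ÷ 1.008 g/mol = 0.2599 mol
N: 0.404 g ÷ 14.01 g/mol = 0.02884 mol
S: 1.85 g ÷ 32.07 g/mol = 0.05769 mol
Smallest is N at 0.02884 mol; normalising gives C 6.006, H 9.014, N 1.000, S 2.000
Ratio ≈ 6:9:1:2, so the empirical formula is C6H9NS2

C6H9NS2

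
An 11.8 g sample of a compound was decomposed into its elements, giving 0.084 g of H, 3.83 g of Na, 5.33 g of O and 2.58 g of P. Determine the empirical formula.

Moles — H: 0.084 / 1.008 = 0.08333 mol; Na: 3.83 / 22.99 = 0.1666 mol; O: 5.33 / 16.00 = 0.3331 mol; P: 2.58 / 30.97 = 0.08331 mol
Ratios (÷ 0.08331): H 1.000, Na 2.000, O 3.999, P 1.000
→ HNa2O4P

HNa2O4P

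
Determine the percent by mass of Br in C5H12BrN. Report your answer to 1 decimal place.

48.1%

Molar mass = 5(12.01) + 12(1.008) + 1(79.90) + 1(14.01) = 166.056 g/mol
Mass of Br per mole = 1 × 79.90 = 79.900 g
% Br = 79.900 / 166.056 × 100 = 48.1%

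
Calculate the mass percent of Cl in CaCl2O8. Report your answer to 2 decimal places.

29.67%

Molar mass = 1(40.08) + 2(35.45) + 8(16.00) = 238.980 g/mol
Mass of Cl per mole = 2 × 35.45 = 70.900 g
% Cl = 70.900 / 238.980 × 100 = 29.67%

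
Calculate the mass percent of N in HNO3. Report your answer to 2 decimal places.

Molar mass = 1(1.008) + 1(14.01) + 3(16.00) = 63.018 g/mol
Mass of N per mole = 1 × 14.01 = 14.010 g
% N = 14.010 / 63.018 × 100 = 22.23%

22.23%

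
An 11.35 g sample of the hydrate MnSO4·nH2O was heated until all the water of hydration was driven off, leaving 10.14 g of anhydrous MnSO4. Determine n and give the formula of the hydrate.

MnSO4·H2O

Mass of water lost = 11.35 − 10.14 = 1.21 g → 1.21 / 18.02 = 0.06715 mol H2O
Molar mass of MnSO4 = 151.01 g/mol → mol MnSO4 = 10.14 / 151.01 = 0.06715
n = 0.06715 / 0.06715 = 1.00 ≈ 1 → MnSO4·H2O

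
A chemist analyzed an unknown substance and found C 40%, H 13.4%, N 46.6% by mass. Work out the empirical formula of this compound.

Assume 100 g: 40 g C, 13.4 g H, 46.6 g N.
Moles — C: 40 / 12.01 = 3.331 mol; H: 13.4 / 1.008 = 13.29 mol; N: 46.6 / 14.01 = 3.326 mol
Ratios (÷ 3.326): C 1.001, H 3.997, N 1.000
≈ 1:4:1 → CH4N

CH4N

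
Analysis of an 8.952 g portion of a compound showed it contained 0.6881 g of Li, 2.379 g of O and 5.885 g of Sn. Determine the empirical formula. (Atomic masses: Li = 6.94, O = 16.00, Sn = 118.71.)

Li: 0.6881 g ÷ 6.94 g/mol = 0.09915 mol
O: 2.379 g ÷ 16.00 g/mol = 0.1487 mol
Sn: 5.885 g ÷ 118.71 g/mol = 0.04957 mol
Smallest is Sn at 0.04957 mol; normalising gives Li 2.000, O 2.999, Sn 1.000
≈ 2:3:1 → Li2O3Sn

Li2O3Sn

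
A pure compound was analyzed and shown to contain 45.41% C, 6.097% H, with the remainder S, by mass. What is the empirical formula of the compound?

C5H8S2

Assume 100 g: 45.41 g C, 6.097 g H, 48.493 g S.
n(C) = 45.41/12.01 = 3.781, n(H) = 6.097/1.008 = 6.049, n(S) = 48.493/32.07 = 1.512
Ratios (÷ 1.512): C 2.501, H 4.000, S 1.000
×2: C 5.00, H 8.00, S 2.00 → C5H8S2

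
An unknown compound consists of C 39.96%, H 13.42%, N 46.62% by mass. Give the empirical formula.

CH4N

Assume 100 g: 39.96 g C, 13.42 g H, 46.62 g N.
n(C) = 39.96/12.01 = 3.327, n(H) = 13.42/1.008 = 13.31, n(N) = 46.62/14.01 = 3.328
Divide by the smallest (3.327 mol C): C 1.000, H 4.001, N 1.000
→ CH4N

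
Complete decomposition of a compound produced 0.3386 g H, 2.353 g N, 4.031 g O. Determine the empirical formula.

H4N2O3

n(H) = 0.3386/1.008 = 0.3359, n(N) = 2.353/14.01 = 0.168, n(O) = 4.031/16.00 = 0.2519
Divide by the smallest (0.168 mol N): H 2.000, N 1.000, O 1.500
Multiply by 2: H 4.00, N 2.00, O 3.00 → H4N2O3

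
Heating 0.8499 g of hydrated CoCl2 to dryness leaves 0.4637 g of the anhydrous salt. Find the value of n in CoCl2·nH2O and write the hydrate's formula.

Mass of water lost = 0.8499 − 0.4637 = 0.3862 g → 0.3862 / 18.02 = 0.02143 mol H2O
Molar mass of CoCl2 = 129.83 g/mol → mol CoCl2 = 0.4637 / 129.83 = 0.003572
n = 0.02143 / 0.003572 = 6.00 ≈ 6 → CoCl2·6H2O

CoCl2·6H2O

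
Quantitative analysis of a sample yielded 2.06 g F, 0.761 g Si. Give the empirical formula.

F4Si

Moles — F: 2.06 / 19.00 = 0.1084 mol; Si: 0.761 / 28.09 = 0.02709 mol
Smallest is Si at 0.02709 mol; normalising gives F 4.002, Si 1.000
≈ 4:1 → F4Si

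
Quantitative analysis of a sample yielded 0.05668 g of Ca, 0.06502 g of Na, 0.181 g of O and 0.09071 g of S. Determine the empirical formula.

n(Ca) = 0.05668/40.08 = 0.001414, n(Na) = 0.06502/22.99 = 0.002828, n(O) = 0.181/16.00 = 0.01131, n(S) = 0.09071/32.07 = 0.002829
Smallest is Ca at 0.001414 mol; normalising gives Ca 1.000, Na 2.000, O 7.999, S 2.000
≈ 1:2:8:2 → CaNa2O8S2

CaNa2O8S2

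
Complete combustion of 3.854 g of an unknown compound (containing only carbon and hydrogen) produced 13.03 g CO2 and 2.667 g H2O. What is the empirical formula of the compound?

CH

mol C = 13.03 / 44.01 = 0.2961; mass C = 0.2961 × 12.01 = 3.556 g
mol H = 2 × (2.667 / 18.02) = 0.2960; mass H = 0.2960 × 1.008 = 0.2984 g
Ratios (÷ 0.296): C 1.000, H 1.000
→ CH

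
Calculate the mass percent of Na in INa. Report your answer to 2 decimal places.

Molar mass = 1(126.90) + 1(22.99) = 149.890 g/mol
Mass of Na per mole = 1 × 22.99 = 22.990 g
% Na = 22.990 / 149.890 × 100 = 15.34%

15.34%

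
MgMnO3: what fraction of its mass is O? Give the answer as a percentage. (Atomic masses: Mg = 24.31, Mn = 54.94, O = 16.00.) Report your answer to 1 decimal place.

Molar mass = 1(24.31) + 1(54.94) + 3(16.00) = 127.250 g/mol
Mass of O per mole = 3 × 16.00 = 48.000 g
% O = 48.000 / 127.250 × 100 = 37.7%

37.7%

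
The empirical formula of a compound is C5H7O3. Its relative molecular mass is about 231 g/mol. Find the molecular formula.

C10H14O6

Empirical-formula mass = 115.11 g/mol
n = 231 / 115.11 = 2.01 ≈ 2
Molecular formula = (C5H7O3)2 = C10H14O6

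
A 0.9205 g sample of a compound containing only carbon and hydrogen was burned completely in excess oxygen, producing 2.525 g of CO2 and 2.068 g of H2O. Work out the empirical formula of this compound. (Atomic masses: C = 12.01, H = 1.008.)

CH4

mol C = 2.525 / 44.01 = 0.05737; mass C = 0.05737 × 12.01 = 0.6891 g
mol H = 2 × (2.068 / 18.02) = 0.2295; mass H = 0.2295 × 1.008 = 0.2314 g
Smallest is C at 0.05737 mol; normalising gives C 1.000, H 4.001
→ CH4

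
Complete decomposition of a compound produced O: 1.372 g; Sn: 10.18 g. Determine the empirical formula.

OSn

Moles — O: 1.372 / 16.00 = 0.08575 mol; Sn: 10.18 / 118.71 = 0.08576 mol
Ratios (÷ 0.08575): O 1.000, Sn 1.000
Ratio ≈ 1:1, so the empirical formula is OSn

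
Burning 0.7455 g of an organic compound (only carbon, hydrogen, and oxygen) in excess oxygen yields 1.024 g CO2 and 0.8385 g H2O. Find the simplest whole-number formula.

mol C = 1.024 / 44.01 = 0.02327; mass C = 0.02327 × 12.01 = 0.2794 g
mol H = 2 × (0.8385 / 18.02) = 0.09306; mass H = 0.09306 × 1.008 = 0.09381 g
mass O = 0.7455 − (0.3732) = 0.3723 g → mol O = 0.02327
Smallest is O at 0.02327 mol; normalising gives C 1.000, H 4.000, O 1.000
→ CH4O

CH4O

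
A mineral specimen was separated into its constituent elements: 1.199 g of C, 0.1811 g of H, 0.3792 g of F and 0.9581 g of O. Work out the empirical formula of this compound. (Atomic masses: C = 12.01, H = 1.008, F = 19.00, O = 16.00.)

C5H9FO3

C: 1.199 g ÷ 12.01 g/mol = 0.09983 mol
H: 0.1811 g ÷ 1.008 g/mol = 0.1797 mol
F: 0.3792 g ÷ 19.00 g/mol = 0.01996 mol
O: 0.9581 g ÷ 16.00 g/mol = 0.05988 mol
Ratios (÷ 0.01996): C 5.002, H 9.002, F 1.000, O 3.000
Ratio ≈ 5:9:1:3, so the empirical formula is C5H9FO3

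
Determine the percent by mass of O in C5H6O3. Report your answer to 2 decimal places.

Molar mass = 5(12.01) + 6(1.008) + 3(16.00) = 114.098 g/mol
Mass of O per mole = 3 × 16.00 = 48.000 g
% O = 48.000 / 114.098 × 100 = 42.07%

42.07%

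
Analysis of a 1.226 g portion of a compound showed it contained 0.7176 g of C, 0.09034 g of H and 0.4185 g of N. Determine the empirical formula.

C2H3N

n(C) = 0.7176/12.01 = 0.05975, n(H) = 0.09034/1.008 = 0.08962, n(N) = 0.4185/14.01 = 0.02987
Smallest is N at 0.02987 mol; normalising gives C 2.000, H 3.000, N 1.000
→ C2H3N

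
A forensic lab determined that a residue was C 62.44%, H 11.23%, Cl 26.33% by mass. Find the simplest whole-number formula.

Assume 100 g: 62.44 g C, 11.23 g H, 26.33 g Cl.
n(C) = 62.44/12.01 = 5.199, n(H) = 11.23/1.008 = 11.14, n(Cl) = 26.33/35.45 = 0.7427
Ratios (÷ 0.7427): C 7.000, H 15.000, Cl 1.000
Ratio ≈ 7:15:1, so the empirical formula is C7H15Cl

C7H15Cl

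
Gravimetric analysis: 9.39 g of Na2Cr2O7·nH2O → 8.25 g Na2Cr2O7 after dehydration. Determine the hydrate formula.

Na2Cr2O7·2H2O

Mass of water lost = 9.39 − 8.25 = 1.14 g → 1.14 / 18.02 = 0.06326 mol H2O
Molar mass of Na2Cr2O7 = 261.98 g/mol → mol Na2Cr2O7 = 8.25 / 261.98 = 0.03149
n = 0.06326 / 0.03149 = 2.01 ≈ 2 → Na2Cr2O7·2H2O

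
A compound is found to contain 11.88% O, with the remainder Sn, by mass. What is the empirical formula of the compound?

OSn

Assume 100 g: 11.88 g O, 88.12 g Sn.
Moles — O: 11.88 / 16.00 = 0.7425 mol; Sn: 88.12 / 118.71 = 0.7423 mol
Smallest is Sn at 0.7423 mol; normalising gives O 1.000, Sn 1.000
→ OSn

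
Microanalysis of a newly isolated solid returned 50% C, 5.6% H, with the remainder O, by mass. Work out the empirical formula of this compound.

C3H4O2

Assume 100 g: 50 g C, 5.6 g H, 44.4 g O.
C: 50 g ÷ 12.01 g/mol = 4.163 mol
H: 5.6 g ÷ 1.008 g/mol = 5.556 mol
O: 44.4 g ÷ 16.00 g/mol = 2.775 mol
Smallest is O at 2.775 mol; normalising gives C 1.500, H 2.002, O 1.000
×2: C 3.00, H 4.00, O 2.00 → C3H4O2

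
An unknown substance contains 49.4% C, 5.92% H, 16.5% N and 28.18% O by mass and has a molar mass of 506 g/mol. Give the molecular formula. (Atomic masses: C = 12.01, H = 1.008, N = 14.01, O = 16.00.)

C21H30N6O9

Assume 100 g: 49.4 g C, 5.92 g H, 16.5 g N, 28.18 g O.
Moles — C: 49.4 / 12.01 = 4.113 mol; H: 5.92 / 1.008 = 5.873 mol; N: 16.5 / 14.01 = 1.178 mol; O: 28.18 / 16.00 = 1.761 mol
Smallest is N at 1.178 mol; normalising gives C 3.493, H 4.987, N 1.000, O 1.495
Scaling by 2: C 6.99, H 9.97, N 2.00, O 2.99 → C7H10N2O3
Empirical-formula mass = 170.17 g/mol
n = 506 / 170.17 = 2.97 ≈ 3
Molecular formula = (C7H10N2O3)×3 = C21H30N6O9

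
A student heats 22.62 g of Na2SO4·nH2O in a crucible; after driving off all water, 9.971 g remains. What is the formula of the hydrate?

Mass of water lost = 22.62 − 9.971 = 12.65 g → 12.65 / 18.02 = 0.7019 mol H2O
Molar mass of Na2SO4 = 142.05 g/mol → mol Na2SO4 = 9.971 / 142.05 = 0.07019
n = 0.7019 / 0.07019 = 10.00 ≈ 10 → Na2SO4·10H2O

Na2SO4·10H2O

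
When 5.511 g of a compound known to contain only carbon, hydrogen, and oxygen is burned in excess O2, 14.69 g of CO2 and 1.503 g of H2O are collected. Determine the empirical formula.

mol C = 14.69 / 44.01 = 0.3338; mass C = 0.3338 × 12.01 = 4.009 g
mol H = 2 × (1.503 / 18.02) = 0.1668; mass H = 0.1668 × 1.008 = 0.1681 g
mass O = 5.511 − (4.177) = 1.334 g → mol O = 0.08338
Ratios (÷ 0.08338): C 4.003, H 2.001, O 1.000
≈ 4:2:1 → C4H2O

C4H2O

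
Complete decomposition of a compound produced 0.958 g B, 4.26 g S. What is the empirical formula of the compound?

B2S3

Moles — B: 0.958 / 10.81 = 0.08862 mol; S: 4.26 / 32.07 = 0.1328 mol
Divide by the smallest (0.08862 mol B): B 1.000, S 1.499
Multiply by 2: B 2.00, S 3.00 → B2S3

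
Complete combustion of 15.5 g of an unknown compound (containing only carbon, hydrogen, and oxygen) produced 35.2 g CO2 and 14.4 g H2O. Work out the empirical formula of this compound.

C3H6O

mol C = 35.2 / 44.01 = 0.7998; mass C = 0.7998 × 12.01 = 9.606 g
mol H = 2 × (14.4 / 18.02) = 1.598; mass H = 1.598 × 1.008 = 1.611 g
mass O = 15.5 − (11.22) = 4.283 g → mol O = 0.2677
Ratios (÷ 0.2677): C 2.988, H 5.970, O 1.000
→ C3H6O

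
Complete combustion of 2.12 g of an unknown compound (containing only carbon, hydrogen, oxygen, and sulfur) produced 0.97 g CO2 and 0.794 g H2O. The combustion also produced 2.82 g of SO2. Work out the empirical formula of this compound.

mol C = 0.97 / 44.01 = 0.02204; mass C = 0.02204 × 12.01 = 0.2647 g
mol H = 2 × (0.794 / 18.02) = 0.08812; mass H = 0.08812 × 1.008 = 0.08883 g
mol S = 2.82 / 64.07 = 0.04401; mass S = 1.412 g
mass O = 2.12 − (1.765) = 0.3549 g → mol O = 0.02218
Smallest is C at 0.02204 mol; normalising gives C 1.000, H 3.998, O 1.006, S 1.997
Ratio ≈ 1:4:1:2, so the empirical formula is CH4OS2

CH4OS2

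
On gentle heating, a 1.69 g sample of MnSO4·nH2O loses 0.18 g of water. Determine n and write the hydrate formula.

MnSO4·H2O

Mass of anhydrous MnSO4 = 1.69 − 0.18 = 1.51 g
mol H2O = 0.18 / 18.02 = 0.009989
Molar mass of MnSO4 = 151.01 g/mol → mol MnSO4 = 1.51 / 151.01 = 0.009999
n = 0.009989 / 0.009999 = 1.00 ≈ 1 → MnSO4·H2O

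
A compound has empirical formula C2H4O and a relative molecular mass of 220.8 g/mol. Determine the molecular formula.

C10H20O5

Empirical-formula mass = 44.05 g/mol
n = 220.8 / 44.05 = 5.01 ≈ 5
Molecular formula = (C2H4O)5 = C10H20O5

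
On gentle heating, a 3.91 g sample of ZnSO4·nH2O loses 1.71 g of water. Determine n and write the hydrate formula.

ZnSO4·7H2O

Mass of anhydrous ZnSO4 = 3.91 − 1.71 = 2.2 g
mol H2O = 1.71 / 18.02 = 0.09489
Molar mass of ZnSO4 = 161.45 g/mol → mol ZnSO4 = 2.2 / 161.45 = 0.01363
n = 0.09489 / 0.01363 = 6.96 ≈ 7 → ZnSO4·7H2O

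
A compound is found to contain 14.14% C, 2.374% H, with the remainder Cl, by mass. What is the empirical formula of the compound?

Assume 100 g: 14.14 g C, 2.374 g H, 83.486 g Cl.
Moles — C: 14.14 / 12.01 = 1.177 mol; H: 2.374 / 1.008 = 2.355 mol; Cl: 83.486 / 35.45 = 2.355 mol
Divide by the smallest (1.177 mol C): C 1.000, H 2.000, Cl 2.000
≈ 1:2:2 → CH2Cl2

CH2Cl2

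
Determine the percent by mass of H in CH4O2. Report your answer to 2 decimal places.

8.39%

Molar mass = 1(12.01) + 4(1.008) + 2(16.00) = 48.042 g/mol
Mass of H per mole = 4 × 1.008 = 4.032 g
% H = 4.032 / 48.042 × 100 = 8.39%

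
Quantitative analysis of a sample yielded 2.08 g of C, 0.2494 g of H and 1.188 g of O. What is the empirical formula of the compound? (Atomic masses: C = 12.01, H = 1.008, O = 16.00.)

n(C) = 2.08/12.01 = 0.1732, n(H) = 0.2494/1.008 = 0.2474, n(O) = 1.188/16.00 = 0.07425
Smallest is O at 0.07425 mol; normalising gives C 2.333, H 3.332, O 1.000
Multiply by 3: C 7.00, H 10.00, O 3.00 → C7H10O3

C7H10O3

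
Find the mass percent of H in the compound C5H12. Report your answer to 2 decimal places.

Molar mass = 5(12.01) + 12(1.008) = 72.146 g/mol
Mass of H per mole = 12 × 1.008 = 12.096 g
% H = 12.096 / 72.146 × 100 = 16.77%

16.77%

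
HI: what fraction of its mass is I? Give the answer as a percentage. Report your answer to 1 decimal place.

99.2%

Molar mass = 1(1.008) + 1(126.90) = 127.908 g/mol
Mass of I per mole = 1 × 126.90 = 126.900 g
% I = 126.900 / 127.908 × 100 = 99.2%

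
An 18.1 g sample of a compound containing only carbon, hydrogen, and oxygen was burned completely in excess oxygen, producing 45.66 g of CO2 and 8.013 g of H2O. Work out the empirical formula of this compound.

C7H6O2

mol C = 45.66 / 44.01 = 1.037; mass C = 1.037 × 12.01 = 12.46 g
mol H = 2 × (8.013 / 18.02) = 0.8893; mass H = 0.8893 × 1.008 = 0.8965 g
mass O = 18.1 − (13.36) = 4.743 g → mol O = 0.2965
Ratios (÷ 0.2965): C 3.500, H 3.000, O 1.000
Scaling by 2: C 7.00, H 6.00, O 2.00 → C7H6O2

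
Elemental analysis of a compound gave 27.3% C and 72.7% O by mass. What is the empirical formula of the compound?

Assume 100 g: 27.3 g C, 72.7 g O.
n(C) = 27.3/12.01 = 2.273, n(O) = 72.7/16.00 = 4.544
Divide by the smallest (2.273 mol C): C 1.000, O 1.999
≈ 1:2 → CO2

CO2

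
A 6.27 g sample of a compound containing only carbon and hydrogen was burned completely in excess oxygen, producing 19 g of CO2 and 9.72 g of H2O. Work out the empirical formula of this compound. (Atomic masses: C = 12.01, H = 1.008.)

mol C = 19 / 44.01 = 0.4317; mass C = 0.4317 × 12.01 = 5.185 g
mol H = 2 × (9.72 / 18.02) = 1.079; mass H = 1.079 × 1.008 = 1.087 g
Smallest is C at 0.4317 mol; normalising gives C 1.000, H 2.499
Scaling by 2: C 2.00, H 5.00 → C2H5

C2H5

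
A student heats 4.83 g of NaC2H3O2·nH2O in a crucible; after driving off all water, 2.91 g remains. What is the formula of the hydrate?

NaC2H3O2·3H2O

Mass of water lost = 4.83 − 2.91 = 1.92 g → 1.92 / 18.02 = 0.1065 mol H2O
Molar mass of NaC2H3O2 = 82.03 g/mol → mol NaC2H3O2 = 2.91 / 82.03 = 0.03547
n = 0.1065 / 0.03547 = 3.00 ≈ 3 → NaC2H3O2·3H2O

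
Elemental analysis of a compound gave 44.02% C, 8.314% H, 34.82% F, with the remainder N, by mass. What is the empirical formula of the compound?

Assume 100 g: 44.02 g C, 8.314 g H, 34.82 g F, 12.846 g N.
C: 44.02 g ÷ 12.01 g/mol = 3.665 mol
H: 8.314 g ÷ 1.008 g/mol = 8.248 mol
F: 34.82 g ÷ 19.00 g/mol = 1.833 mol
N: 12.846 g ÷ 14.01 g/mol = 0.9169 mol
Ratios (÷ 0.9169): C 3.997, H 8.995, F 1.999, N 1.000
→ C4H9F2N

C4H9F2N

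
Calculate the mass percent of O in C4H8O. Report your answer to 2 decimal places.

Molar mass = 4(12.01) + 8(1.008) + 1(16.00) = 72.104 g/mol
Mass of O per mole = 1 × 16.00 = 16.000 g
% O = 16.000 / 72.104 × 100 = 22.19%

22.19%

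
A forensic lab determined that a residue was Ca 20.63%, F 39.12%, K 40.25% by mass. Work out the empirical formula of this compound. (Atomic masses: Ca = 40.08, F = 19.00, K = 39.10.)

Assume 100 g: 20.63 g Ca, 39.12 g F, 40.25 g K.
Ca: 20.63 g ÷ 40.08 g/mol = 0.5147 mol
F: 39.12 g ÷ 19.00 g/mol = 2.059 mol
K: 40.25 g ÷ 39.10 g/mol = 1.029 mol
Ratios (÷ 0.5147): Ca 1.000, F 4.000, K 2.000
≈ 1:4:2 → CaF4K2

CaF4K2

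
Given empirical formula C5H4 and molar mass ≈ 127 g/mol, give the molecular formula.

C10H8

Empirical-formula mass = 64.08 g/mol
n = 127 / 64.08 = 1.98 ≈ 2
Molecular formula = (C5H4)2 = C10H8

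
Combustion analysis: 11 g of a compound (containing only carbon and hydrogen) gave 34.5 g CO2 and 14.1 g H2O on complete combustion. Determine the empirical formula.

mol C = 34.5 / 44.01 = 0.7839; mass C = 0.7839 × 12.01 = 9.415 g
mol H = 2 × (14.1 / 18.02) = 1.565; mass H = 1.565 × 1.008 = 1.577 g
Divide by the smallest (0.7839 mol C): C 1.000, H 1.996
≈ 1:2 → CH2

CH2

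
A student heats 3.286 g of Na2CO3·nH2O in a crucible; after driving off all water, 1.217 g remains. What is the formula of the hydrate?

Mass of water lost = 3.286 − 1.217 = 2.069 g → 2.069 / 18.02 = 0.1148 mol H2O
Molar mass of Na2CO3 = 105.99 g/mol → mol Na2CO3 = 1.217 / 105.99 = 0.01148
n = 0.1148 / 0.01148 = 10.00 ≈ 10 → Na2CO3·10H2O

Na2CO3·10H2O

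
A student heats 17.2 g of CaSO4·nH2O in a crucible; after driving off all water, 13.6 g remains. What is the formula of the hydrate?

Mass of water lost = 17.2 − 13.6 = 3.6 g → 3.6 / 18.02 = 0.1998 mol H2O
Molar mass of CaSO4 = 136.15 g/mol → mol CaSO4 = 13.6 / 136.15 = 0.09989
n = 0.1998 / 0.09989 = 2.00 ≈ 2 → CaSO4·2H2O

CaSO4·2H2O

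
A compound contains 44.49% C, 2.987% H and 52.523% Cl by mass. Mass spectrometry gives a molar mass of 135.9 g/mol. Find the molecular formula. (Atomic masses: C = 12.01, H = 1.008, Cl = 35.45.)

Assume 100 g: 44.49 g C, 2.987 g H, 52.523 g Cl.
C: 44.49 g ÷ 12.01 g/mol = 3.704 mol
H: 2.987 g ÷ 1.008 g/mol = 2.963 mol
Cl: 52.523 g ÷ 35.45 g/mol = 1.482 mol
Smallest is Cl at 1.482 mol; normalising gives C 2.500, H 2.000, Cl 1.000
×2: C 5.00, H 4.00, Cl 2.00 → C5H4Cl2
Empirical-formula mass = 134.98 g/mol
n = 135.9 / 134.98 = 1.01 ≈ 1
Molecular formula = empirical formula = C5H4Cl2

C5H4Cl2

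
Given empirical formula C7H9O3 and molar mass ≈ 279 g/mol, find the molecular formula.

C14H18O6

Empirical-formula mass = 141.14 g/mol
n = 279 / 141.14 = 1.98 ≈ 2
Molecular formula = (C7H9O3)2 = C14H18O6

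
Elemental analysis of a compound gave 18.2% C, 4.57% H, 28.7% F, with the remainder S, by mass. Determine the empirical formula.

CH3FS

Assume 100 g: 18.2 g C, 4.57 g H, 28.7 g F, 48.53 g S.
C: 18.2 g ÷ 12.01 g/mol = 1.515 mol
H: 4.57 g ÷ 1.008 g/mol = 4.534 mol
F: 28.7 g ÷ 19.00 g/mol = 1.511 mol
S: 48.53 g ÷ 32.07 g/mol = 1.513 mol
Ratios (÷ 1.511): C 1.003, H 3.001, F 1.000, S 1.002
Ratio ≈ 1:3:1:1, so the empirical formula is CH3FS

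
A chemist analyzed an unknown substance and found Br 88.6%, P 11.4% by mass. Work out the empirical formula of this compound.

Assume 100 g: 88.6 g Br, 11.4 g P.
Moles — Br: 88.6 / 79.90 = 1.109 mol; P: 11.4 / 30.97 = 0.3681 mol
Smallest is P at 0.3681 mol; normalising gives Br 3.012, P 1.000
→ Br3P

Br3P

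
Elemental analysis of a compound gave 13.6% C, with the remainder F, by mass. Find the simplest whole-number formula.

Assume 100 g: 13.6 g C, 86.4 g F.
Moles — C: 13.6 / 12.01 = 1.132 mol; F: 86.4 / 19.00 = 4.547 mol
Ratios (÷ 1.132): C 1.000, F 4.016
Ratio ≈ 1:4, so the empirical formula is CF4

CF4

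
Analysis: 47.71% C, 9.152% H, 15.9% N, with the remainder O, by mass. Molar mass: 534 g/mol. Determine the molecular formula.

C21H48N6O9

Assume 100 g: 47.71 g C, 9.152 g H, 15.9 g N, 27.238 g O.
C: 47.71 g ÷ 12.01 g/mol = 3.973 mol
H: 9.152 g ÷ 1.008 g/mol = 9.079 mol
N: 15.9 g ÷ 14.01 g/mol = 1.135 mol
O: 27.238 g ÷ 16.00 g/mol = 1.702 mol
Divide by the smallest (1.135 mol N): C 3.500, H 8.000, N 1.000, O 1.500
×2: C 7.00, H 16.00, N 2.00, O 3.00 → C7H16N2O3
Empirical-formula mass = 176.22 g/mol
n = 534 / 176.22 = 3.03 ≈ 3
Molecular formula = (C7H16N2O3)×3 = C21H48N6O9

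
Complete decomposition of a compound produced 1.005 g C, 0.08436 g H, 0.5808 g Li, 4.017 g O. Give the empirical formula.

CHLiO3

C: 1.005 g ÷ 12.01 g/mol = 0.08368 mol
H: 0.08436 g ÷ 1.008 g/mol = 0.08369 mol
Li: 0.5808 g ÷ 6.94 g/mol = 0.08369 mol
O: 4.017 g ÷ 16.00 g/mol = 0.2511 mol
Ratios (÷ 0.08368): C 1.000, H 1.000, Li 1.000, O 3.000
Ratio ≈ 1:1:1:3, so the empirical formula is CHLiO3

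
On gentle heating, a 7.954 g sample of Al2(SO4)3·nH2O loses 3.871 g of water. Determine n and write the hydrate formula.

Al2(SO4)3·18H2O

Mass of anhydrous Al2(SO4)3 = 7.954 − 3.871 = 4.083 g
mol H2O = 3.871 / 18.02 = 0.2148
Molar mass of Al2(SO4)3 = 342.17 g/mol → mol Al2(SO4)3 = 4.083 / 342.17 = 0.01193
n = 0.2148 / 0.01193 = 18.00 ≈ 18 → Al2(SO4)3·18H2O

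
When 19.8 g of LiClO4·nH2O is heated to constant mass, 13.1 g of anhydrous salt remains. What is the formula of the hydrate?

LiClO4·3H2O

Mass of water lost = 19.8 − 13.1 = 6.7 g → 6.7 / 18.02 = 0.3718 mol H2O
Molar mass of LiClO4 = 106.39 g/mol → mol LiClO4 = 13.1 / 106.39 = 0.1231
n = 0.3718 / 0.1231 = 3.02 ≈ 3 → LiClO4·3H2O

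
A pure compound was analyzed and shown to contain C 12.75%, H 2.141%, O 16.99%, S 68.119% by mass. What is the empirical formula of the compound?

CH2OS2

Assume 100 g: 12.75 g C, 2.141 g H, 16.99 g O, 68.119 g S.
Moles — C: 12.75 / 12.01 = 1.062 mol; H: 2.141 / 1.008 = 2.124 mol; O: 16.99 / 16.00 = 1.062 mol; S: 68.119 / 32.07 = 2.124 mol
Ratios (÷ 1.062): C 1.000, H 2.001, O 1.000, S 2.001
Ratio ≈ 1:2:1:2, so the empirical formula is CH2OS2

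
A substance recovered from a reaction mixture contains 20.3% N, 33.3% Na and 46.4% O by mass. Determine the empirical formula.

Assume 100 g: 20.3 g N, 33.3 g Na, 46.4 g O.
n(N) = 20.3/14.01 = 1.449, n(Na) = 33.3/22.99 = 1.448, n(O) = 46.4/16.00 = 2.9
Smallest is Na at 1.448 mol; normalising gives N 1.000, Na 1.000, O 2.002
→ NNaO2

NNaO2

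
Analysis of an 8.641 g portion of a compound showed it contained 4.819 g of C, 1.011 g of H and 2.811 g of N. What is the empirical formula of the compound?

C2H5N

C: 4.819 g ÷ 12.01 g/mol = 0.4012 mol
H: 1.011 g ÷ 1.008 g/mol = 1.003 mol
N: 2.811 g ÷ 14.01 g/mol = 0.2006 mol
Ratios (÷ 0.2006): C 2.000, H 4.999, N 1.000
≈ 2:5:1 → C2H5N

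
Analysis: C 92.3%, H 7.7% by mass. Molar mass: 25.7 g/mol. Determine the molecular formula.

C2H2

Assume 100 g: 92.3 g C, 7.7 g H.
Moles — C: 92.3 / 12.01 = 7.685 mol; H: 7.7 / 1.008 = 7.639 mol
Ratios (÷ 7.639): C 1.006, H 1.000
≈ 1:1 → CH
Empirical-formula mass = 13.02 g/mol
n = 25.7 / 13.02 = 1.97 ≈ 2
Molecular formula = (CH)×2 = C2H2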